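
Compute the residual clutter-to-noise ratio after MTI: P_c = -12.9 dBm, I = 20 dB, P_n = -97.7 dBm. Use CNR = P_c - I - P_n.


CNR = -12.9 - 20 - (-97.7) = 64.8 dB

64.8 dB


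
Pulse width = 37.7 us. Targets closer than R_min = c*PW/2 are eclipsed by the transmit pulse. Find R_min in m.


R_min = 3e8 * 37.7e-6 / 2 = 5655.0 m

5655.0 m


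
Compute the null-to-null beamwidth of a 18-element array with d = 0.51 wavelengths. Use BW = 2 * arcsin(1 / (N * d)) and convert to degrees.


1/(N*d) = 1/(18*0.51) = 0.108932
BW = 2*arcsin(0.108932) = 12.5 degrees

12.5 degrees


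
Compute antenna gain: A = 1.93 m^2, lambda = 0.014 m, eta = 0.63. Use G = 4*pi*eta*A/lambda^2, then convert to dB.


G_linear = 4*pi*0.63*1.93/0.014^2 = 77956.38
G_dB = 10*log10(77956.38) = 48.9 dB

48.9 dB


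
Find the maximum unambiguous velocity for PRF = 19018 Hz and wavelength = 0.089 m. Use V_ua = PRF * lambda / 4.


V_ua = 19018 * 0.089 / 4 = 423.2 m/s

423.2 m/s


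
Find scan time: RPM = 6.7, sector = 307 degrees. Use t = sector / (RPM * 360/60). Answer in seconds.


t = 307 / (6.7 * 360) * 60 = 7.64 s

7.64 s


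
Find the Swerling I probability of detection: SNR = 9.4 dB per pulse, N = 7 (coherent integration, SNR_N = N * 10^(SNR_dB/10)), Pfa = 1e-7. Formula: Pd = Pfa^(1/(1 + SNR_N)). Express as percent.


SNR_lin = 10^(9.4/10) = 8.70964
SNR_N = 7 * 8.70964 = 60.96748
1/(1 + SNR_N) = 1/61.96748 = 0.0161375
Pd = (1e-7)^0.0161375 = 0.77097
Pd = 77.1%

77.1%


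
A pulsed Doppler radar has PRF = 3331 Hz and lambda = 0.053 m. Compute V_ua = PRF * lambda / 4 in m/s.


V_ua = 3331 * 0.053 / 4 = 44.1 m/s

44.1 m/s


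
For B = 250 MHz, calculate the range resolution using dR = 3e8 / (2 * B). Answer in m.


dR = 3e8 / (2 * 250000000.0) = 0.6 m

0.6 m


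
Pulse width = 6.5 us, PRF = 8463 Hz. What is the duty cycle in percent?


DC = 6.5e-6 * 8463 * 100 = 5.5%

5.5%


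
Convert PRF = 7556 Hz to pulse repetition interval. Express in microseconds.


PRI = 1/7556 = 0.0001323452 s = 132.3 us

132.3 us


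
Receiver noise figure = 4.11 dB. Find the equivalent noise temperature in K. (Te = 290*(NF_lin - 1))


NF_lin = 10^(4.11/10) = 2.576321
Te = 290 * (2.576321 - 1) = 457.1 K

457.1 K


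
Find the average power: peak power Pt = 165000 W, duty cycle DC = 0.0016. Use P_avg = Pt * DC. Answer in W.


P_avg = 165000 * 0.0016 = 264.0 W

264.0 W


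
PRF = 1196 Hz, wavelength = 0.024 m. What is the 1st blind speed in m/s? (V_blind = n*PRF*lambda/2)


V_blind = 1 * 1196 * 0.024 / 2 = 14.4 m/s

14.4 m/s


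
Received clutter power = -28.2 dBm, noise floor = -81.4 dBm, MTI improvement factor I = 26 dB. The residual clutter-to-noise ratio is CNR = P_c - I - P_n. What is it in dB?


CNR = -28.2 - 26 - (-81.4) = 27.2 dB

27.2 dB


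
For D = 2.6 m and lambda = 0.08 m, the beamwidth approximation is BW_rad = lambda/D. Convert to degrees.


BW_rad = 0.08 / 2.6 = 0.030769
BW_deg = 1.76 degrees

1.76 degrees


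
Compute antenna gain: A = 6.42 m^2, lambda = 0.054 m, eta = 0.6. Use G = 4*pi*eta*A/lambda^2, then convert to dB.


G_linear = 4*pi*0.6*6.42/0.054^2 = 16600.02
G_dB = 10*log10(16600.02) = 42.2 dB

42.2 dB


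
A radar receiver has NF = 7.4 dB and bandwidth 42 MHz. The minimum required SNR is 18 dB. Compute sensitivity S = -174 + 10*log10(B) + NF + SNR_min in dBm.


10*log10(42000000.0) = 76.23
S = -174 + 76.23 + 7.4 + 18 = -72.4 dBm

-72.4 dBm


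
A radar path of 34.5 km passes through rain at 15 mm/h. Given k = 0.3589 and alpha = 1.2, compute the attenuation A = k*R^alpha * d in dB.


gamma = 0.3589 * 15^1.2 = 9.253009 dB/km
A = 9.253009 * 34.5 = 319.23 dB

319.23 dB


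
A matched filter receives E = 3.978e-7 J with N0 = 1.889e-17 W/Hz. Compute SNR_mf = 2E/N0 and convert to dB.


SNR_lin = 2 * 3.978e-7 / 1.889e-17 = 4.212e10
SNR_dB = 10*log10(4.212e10) = 106.2 dB

106.2 dB


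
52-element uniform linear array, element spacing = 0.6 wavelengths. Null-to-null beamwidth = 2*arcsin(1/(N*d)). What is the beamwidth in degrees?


1/(N*d) = 1/(52*0.6) = 0.032051
BW = 2*arcsin(0.032051) = 3.7 degrees

3.7 degrees


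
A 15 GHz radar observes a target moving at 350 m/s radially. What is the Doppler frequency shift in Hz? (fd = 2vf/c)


fd = 2 * 350 * 15000000000.0 / 3e8 = 35000.0 Hz

35000.0 Hz


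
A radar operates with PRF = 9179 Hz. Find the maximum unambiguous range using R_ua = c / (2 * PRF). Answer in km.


R_ua = 3e8 / (2 * 9179) = 16341.6 m = 16.3 km

16.3 km


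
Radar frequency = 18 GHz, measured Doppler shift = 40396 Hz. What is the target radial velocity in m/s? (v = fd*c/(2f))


v = 40396 * 3e8 / (2 * 18000000000.0) = 336.6 m/s

336.6 m/s


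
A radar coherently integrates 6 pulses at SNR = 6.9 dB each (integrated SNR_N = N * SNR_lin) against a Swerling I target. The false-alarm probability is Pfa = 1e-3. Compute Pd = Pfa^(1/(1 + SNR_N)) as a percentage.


SNR_lin = 10^(6.9/10) = 4.89779
SNR_N = 6 * 4.89779 = 29.38674
1/(1 + SNR_N) = 1/30.38674 = 0.0329091
Pd = (1e-3)^0.0329091 = 0.79666
Pd = 79.7%

79.7%


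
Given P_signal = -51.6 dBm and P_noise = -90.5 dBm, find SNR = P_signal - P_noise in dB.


SNR = -51.6 - (-90.5) = 38.9 dB

38.9 dB


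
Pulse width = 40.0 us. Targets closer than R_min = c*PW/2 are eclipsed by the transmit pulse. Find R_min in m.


R_min = 3e8 * 40.0e-6 / 2 = 6000.0 m

6000.0 m


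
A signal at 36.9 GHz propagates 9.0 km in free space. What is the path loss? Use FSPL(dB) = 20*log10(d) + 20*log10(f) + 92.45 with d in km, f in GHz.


20*log10(9.0) = 19.08
20*log10(36.9) = 31.34
FSPL = 142.9 dB

142.9 dB


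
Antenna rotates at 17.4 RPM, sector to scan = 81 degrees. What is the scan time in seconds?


t = 81 / (17.4 * 360) * 60 = 0.78 s

0.78 s


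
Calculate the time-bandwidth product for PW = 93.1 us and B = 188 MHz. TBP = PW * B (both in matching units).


TBP = 93.1 * 188 = 17502.8

17502.8


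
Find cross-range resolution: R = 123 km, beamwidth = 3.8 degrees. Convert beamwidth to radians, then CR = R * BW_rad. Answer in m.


BW_rad = 0.066322512
CR = 123000 * 0.066322512 = 8157.7 m

8157.7 m


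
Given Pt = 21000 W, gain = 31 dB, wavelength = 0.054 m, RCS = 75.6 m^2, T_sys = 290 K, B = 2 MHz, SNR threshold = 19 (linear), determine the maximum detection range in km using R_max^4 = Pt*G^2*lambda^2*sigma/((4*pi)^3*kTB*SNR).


G_lin = 10^(31/10) = 1258.925412
R^4 = 21000 * 1258.925412^2 * 0.054^2 * 75.6 / ((4*pi)^3 * 1.38e-23 * 290 * 2000000.0 * 19)
R^4 = 2.4313e19 m^4
R_max = (2.4313e19)^(1/4) = 70219.8 m = 70.2 km

70.2 km


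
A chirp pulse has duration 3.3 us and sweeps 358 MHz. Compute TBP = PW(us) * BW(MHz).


TBP = 3.3 * 358 = 1181.4

1181.4


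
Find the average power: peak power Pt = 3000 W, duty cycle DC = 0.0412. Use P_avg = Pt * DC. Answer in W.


P_avg = 3000 * 0.0412 = 123.6 W

123.6 W


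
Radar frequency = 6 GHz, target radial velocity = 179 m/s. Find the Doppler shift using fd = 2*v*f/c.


fd = 2 * 179 * 6000000000.0 / 3e8 = 7160.0 Hz

7160.0 Hz


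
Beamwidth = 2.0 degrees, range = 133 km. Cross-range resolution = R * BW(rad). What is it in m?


BW_rad = 0.034906585
CR = 133000 * 0.034906585 = 4642.6 m

4642.6 m


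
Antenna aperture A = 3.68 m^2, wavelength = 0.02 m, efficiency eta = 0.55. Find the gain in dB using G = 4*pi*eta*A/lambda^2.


G_linear = 4*pi*0.55*3.68/0.02^2 = 63585.84
G_dB = 10*log10(63585.84) = 48.0 dB

48.0 dB


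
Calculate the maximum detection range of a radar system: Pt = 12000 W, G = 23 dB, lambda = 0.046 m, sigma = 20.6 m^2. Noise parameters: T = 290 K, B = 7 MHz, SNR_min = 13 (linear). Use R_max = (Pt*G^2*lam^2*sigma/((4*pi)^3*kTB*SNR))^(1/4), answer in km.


G_lin = 10^(23/10) = 199.526231
R^4 = 12000 * 199.526231^2 * 0.046^2 * 20.6 / ((4*pi)^3 * 1.38e-23 * 290 * 7000000.0 * 13)
R^4 = 2.88148e16 m^4
R_max = (2.88148e16)^(1/4) = 13028.8 m = 13.0 km

13.0 km


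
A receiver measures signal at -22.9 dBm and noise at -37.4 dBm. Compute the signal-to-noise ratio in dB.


SNR = -22.9 - (-37.4) = 14.5 dB

14.5 dB


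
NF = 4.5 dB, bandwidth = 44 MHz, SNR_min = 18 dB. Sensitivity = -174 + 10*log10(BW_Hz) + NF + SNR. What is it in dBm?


10*log10(44000000.0) = 76.43
S = -174 + 76.43 + 4.5 + 18 = -75.1 dBm

-75.1 dBm


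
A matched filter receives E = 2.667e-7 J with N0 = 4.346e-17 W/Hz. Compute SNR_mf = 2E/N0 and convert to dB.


SNR_lin = 2 * 2.667e-7 / 4.346e-17 = 1.227e10
SNR_dB = 10*log10(1.227e10) = 100.9 dB

100.9 dB


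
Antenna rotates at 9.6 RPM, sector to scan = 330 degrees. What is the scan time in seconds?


t = 330 / (9.6 * 360) * 60 = 5.73 s

5.73 s


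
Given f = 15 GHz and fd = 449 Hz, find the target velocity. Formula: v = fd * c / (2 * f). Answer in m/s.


v = 449 * 3e8 / (2 * 15000000000.0) = 4.5 m/s

4.5 m/s


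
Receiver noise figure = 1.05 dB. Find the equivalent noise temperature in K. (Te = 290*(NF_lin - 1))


NF_lin = 10^(1.05/10) = 1.273503
Te = 290 * (1.273503 - 1) = 79.3 K

79.3 K


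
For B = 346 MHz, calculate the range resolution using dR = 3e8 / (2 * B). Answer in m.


dR = 3e8 / (2 * 346000000.0) = 0.43 m

0.43 m


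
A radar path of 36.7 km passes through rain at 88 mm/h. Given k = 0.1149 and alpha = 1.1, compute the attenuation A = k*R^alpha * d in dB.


gamma = 0.1149 * 88^1.1 = 15.821621 dB/km
A = 15.821621 * 36.7 = 580.65 dB

580.65 dB


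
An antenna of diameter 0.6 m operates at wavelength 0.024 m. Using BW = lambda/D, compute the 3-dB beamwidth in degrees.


BW_rad = 0.024 / 0.6 = 0.04
BW_deg = 2.29 degrees

2.29 degrees


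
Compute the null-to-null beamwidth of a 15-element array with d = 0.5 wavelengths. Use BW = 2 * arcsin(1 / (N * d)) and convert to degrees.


1/(N*d) = 1/(15*0.5) = 0.133333
BW = 2*arcsin(0.133333) = 15.3 degrees

15.3 degrees


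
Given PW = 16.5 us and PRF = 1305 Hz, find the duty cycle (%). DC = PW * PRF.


DC = 16.5e-6 * 1305 * 100 = 2.15%

2.15%


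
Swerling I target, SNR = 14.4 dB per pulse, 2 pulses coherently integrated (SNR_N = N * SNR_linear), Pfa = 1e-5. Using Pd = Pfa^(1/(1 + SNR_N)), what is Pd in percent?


SNR_lin = 10^(14.4/10) = 27.54229
SNR_N = 2 * 27.54229 = 55.08458
1/(1 + SNR_N) = 1/56.08458 = 0.0178302
Pd = (1e-5)^0.0178302 = 0.81442
Pd = 81.4%

81.4%


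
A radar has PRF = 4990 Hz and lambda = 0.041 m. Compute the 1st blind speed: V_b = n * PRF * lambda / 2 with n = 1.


V_blind = 1 * 4990 * 0.041 / 2 = 102.3 m/s

102.3 m/s


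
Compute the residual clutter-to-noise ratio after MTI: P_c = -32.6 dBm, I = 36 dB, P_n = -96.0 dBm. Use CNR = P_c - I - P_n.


CNR = -32.6 - 36 - (-96.0) = 27.4 dB

27.4 dB


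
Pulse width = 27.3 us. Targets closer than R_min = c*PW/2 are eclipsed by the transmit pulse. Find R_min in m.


R_min = 3e8 * 27.3e-6 / 2 = 4095.0 m

4095.0 m


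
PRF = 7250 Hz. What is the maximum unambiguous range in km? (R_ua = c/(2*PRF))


R_ua = 3e8 / (2 * 7250) = 20689.7 m = 20.7 km

20.7 km


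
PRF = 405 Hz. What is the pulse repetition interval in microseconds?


PRI = 1/405 = 0.0024691358 s = 2469.1 us

2469.1 us


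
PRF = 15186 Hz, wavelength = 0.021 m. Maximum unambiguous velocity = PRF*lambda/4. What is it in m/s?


V_ua = 15186 * 0.021 / 4 = 79.7 m/s

79.7 m/s


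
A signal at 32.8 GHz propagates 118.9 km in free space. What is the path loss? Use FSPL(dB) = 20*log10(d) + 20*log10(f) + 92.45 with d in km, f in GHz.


20*log10(118.9) = 41.5
20*log10(32.8) = 30.32
FSPL = 164.3 dB

164.3 dB


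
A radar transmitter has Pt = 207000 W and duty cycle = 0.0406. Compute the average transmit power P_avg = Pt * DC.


P_avg = 207000 * 0.0406 = 8404.2 W

8404.2 W


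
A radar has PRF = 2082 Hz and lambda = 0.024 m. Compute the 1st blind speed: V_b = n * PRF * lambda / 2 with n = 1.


V_blind = 1 * 2082 * 0.024 / 2 = 25.0 m/s

25.0 m/s


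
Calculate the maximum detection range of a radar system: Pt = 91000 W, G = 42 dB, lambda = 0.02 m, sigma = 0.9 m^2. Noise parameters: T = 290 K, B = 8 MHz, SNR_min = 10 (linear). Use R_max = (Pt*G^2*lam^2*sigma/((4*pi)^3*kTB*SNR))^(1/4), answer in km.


G_lin = 10^(42/10) = 15848.931925
R^4 = 91000 * 15848.931925^2 * 0.02^2 * 0.9 / ((4*pi)^3 * 1.38e-23 * 290 * 8000000.0 * 10)
R^4 = 1.29523e19 m^4
R_max = (1.29523e19)^(1/4) = 59991.1 m = 60.0 km

60.0 km


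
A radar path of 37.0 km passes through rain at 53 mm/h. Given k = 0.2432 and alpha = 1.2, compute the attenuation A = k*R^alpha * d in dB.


gamma = 0.2432 * 53^1.2 = 28.516394 dB/km
A = 28.516394 * 37.0 = 1055.11 dB

1055.11 dB


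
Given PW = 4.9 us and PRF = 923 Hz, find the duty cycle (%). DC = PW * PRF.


DC = 4.9e-6 * 923 * 100 = 0.45%

0.45%


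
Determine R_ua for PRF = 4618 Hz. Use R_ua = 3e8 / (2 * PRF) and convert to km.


R_ua = 3e8 / (2 * 4618) = 32481.6 m = 32.5 km

32.5 km


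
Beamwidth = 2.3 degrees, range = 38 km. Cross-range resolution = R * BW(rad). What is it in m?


BW_rad = 0.040142573
CR = 38000 * 0.040142573 = 1525.4 m

1525.4 m


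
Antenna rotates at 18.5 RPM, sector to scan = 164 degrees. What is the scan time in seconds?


t = 164 / (18.5 * 360) * 60 = 1.48 s

1.48 s


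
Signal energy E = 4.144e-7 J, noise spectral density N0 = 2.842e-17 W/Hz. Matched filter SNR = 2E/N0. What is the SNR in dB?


SNR_lin = 2 * 4.144e-7 / 2.842e-17 = 2.916e10
SNR_dB = 10*log10(2.916e10) = 104.6 dB

104.6 dB


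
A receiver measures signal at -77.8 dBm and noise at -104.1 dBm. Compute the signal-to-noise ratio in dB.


SNR = -77.8 - (-104.1) = 26.3 dB

26.3 dB


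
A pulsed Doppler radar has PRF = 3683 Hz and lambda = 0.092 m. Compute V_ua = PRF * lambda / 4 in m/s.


V_ua = 3683 * 0.092 / 4 = 84.7 m/s

84.7 m/s


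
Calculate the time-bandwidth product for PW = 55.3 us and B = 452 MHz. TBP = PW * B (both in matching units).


TBP = 55.3 * 452 = 24995.6

24995.6


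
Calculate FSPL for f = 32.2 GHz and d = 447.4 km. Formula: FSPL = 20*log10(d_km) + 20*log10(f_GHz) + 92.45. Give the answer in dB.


20*log10(447.4) = 53.01
20*log10(32.2) = 30.16
FSPL = 175.6 dB

175.6 dB


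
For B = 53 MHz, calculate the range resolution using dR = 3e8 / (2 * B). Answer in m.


dR = 3e8 / (2 * 53000000.0) = 2.83 m

2.83 m


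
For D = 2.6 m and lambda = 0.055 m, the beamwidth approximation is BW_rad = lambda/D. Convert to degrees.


BW_rad = 0.055 / 2.6 = 0.021154
BW_deg = 1.21 degrees

1.21 degrees


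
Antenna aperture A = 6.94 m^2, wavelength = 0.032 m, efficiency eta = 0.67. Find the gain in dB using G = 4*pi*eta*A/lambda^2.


G_linear = 4*pi*0.67*6.94/0.032^2 = 57061.63
G_dB = 10*log10(57061.63) = 47.6 dB

47.6 dB


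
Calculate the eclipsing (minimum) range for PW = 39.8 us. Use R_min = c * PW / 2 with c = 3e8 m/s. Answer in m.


R_min = 3e8 * 39.8e-6 / 2 = 5970.0 m

5970.0 m


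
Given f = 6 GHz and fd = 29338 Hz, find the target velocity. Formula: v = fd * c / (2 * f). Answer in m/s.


v = 29338 * 3e8 / (2 * 6000000000.0) = 733.5 m/s

733.5 m/s


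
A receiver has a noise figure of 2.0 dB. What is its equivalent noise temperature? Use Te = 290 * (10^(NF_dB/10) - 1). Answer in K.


NF_lin = 10^(2.0/10) = 1.584893
Te = 290 * (1.584893 - 1) = 169.6 K

169.6 K


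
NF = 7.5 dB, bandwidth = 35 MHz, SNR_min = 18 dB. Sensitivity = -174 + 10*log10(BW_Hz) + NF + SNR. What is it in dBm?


10*log10(35000000.0) = 75.44
S = -174 + 75.44 + 7.5 + 18 = -73.1 dBm

-73.1 dBm


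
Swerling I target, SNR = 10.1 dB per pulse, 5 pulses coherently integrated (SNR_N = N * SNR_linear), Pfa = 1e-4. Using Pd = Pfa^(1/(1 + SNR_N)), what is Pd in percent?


SNR_lin = 10^(10.1/10) = 10.23293
SNR_N = 5 * 10.23293 = 51.16465
1/(1 + SNR_N) = 1/52.16465 = 0.0191701
Pd = (1e-4)^0.0191701 = 0.83815
Pd = 83.8%

83.8%


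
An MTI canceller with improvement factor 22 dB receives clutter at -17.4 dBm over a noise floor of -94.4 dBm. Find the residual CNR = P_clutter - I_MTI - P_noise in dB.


CNR = -17.4 - 22 - (-94.4) = 55.0 dB

55.0 dB


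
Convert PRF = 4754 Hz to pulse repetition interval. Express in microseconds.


PRI = 1/4754 = 0.0002103492 s = 210.3 us

210.3 us


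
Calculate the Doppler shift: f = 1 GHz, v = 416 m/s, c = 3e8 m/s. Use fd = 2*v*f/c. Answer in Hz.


fd = 2 * 416 * 1000000000.0 / 3e8 = 2773.3 Hz

2773.3 Hz


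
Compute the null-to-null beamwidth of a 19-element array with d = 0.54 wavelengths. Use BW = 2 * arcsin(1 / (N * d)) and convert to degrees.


1/(N*d) = 1/(19*0.54) = 0.097466
BW = 2*arcsin(0.097466) = 11.2 degrees

11.2 degrees


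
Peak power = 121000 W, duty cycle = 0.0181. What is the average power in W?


P_avg = 121000 * 0.0181 = 2190.1 W

2190.1 W


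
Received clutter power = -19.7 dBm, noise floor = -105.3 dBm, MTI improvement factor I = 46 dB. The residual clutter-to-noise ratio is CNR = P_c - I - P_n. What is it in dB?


CNR = -19.7 - 46 - (-105.3) = 39.6 dB

39.6 dB


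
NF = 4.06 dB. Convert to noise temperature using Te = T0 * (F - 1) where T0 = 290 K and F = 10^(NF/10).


NF_lin = 10^(4.06/10) = 2.54683
Te = 290 * (2.54683 - 1) = 448.6 K

448.6 K


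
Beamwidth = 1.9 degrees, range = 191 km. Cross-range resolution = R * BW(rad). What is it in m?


BW_rad = 0.033161256
CR = 191000 * 0.033161256 = 6333.8 m

6333.8 m


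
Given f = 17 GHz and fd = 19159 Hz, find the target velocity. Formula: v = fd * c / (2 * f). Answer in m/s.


v = 19159 * 3e8 / (2 * 17000000000.0) = 169.1 m/s

169.1 m/s


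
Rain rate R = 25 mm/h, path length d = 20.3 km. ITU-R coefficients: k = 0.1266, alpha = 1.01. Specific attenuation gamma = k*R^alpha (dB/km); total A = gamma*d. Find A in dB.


gamma = 0.1266 * 25^1.01 = 3.268535 dB/km
A = 3.268535 * 20.3 = 66.35 dB

66.35 dB


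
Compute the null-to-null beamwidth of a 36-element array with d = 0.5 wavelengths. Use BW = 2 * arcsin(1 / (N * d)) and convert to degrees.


1/(N*d) = 1/(36*0.5) = 0.055556
BW = 2*arcsin(0.055556) = 6.4 degrees

6.4 degrees


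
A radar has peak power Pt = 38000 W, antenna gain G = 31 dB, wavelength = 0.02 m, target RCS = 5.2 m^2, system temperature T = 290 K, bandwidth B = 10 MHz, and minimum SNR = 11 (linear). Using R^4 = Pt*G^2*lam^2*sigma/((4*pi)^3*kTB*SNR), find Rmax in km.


G_lin = 10^(31/10) = 1258.925412
R^4 = 38000 * 1258.925412^2 * 0.02^2 * 5.2 / ((4*pi)^3 * 1.38e-23 * 290 * 10000000.0 * 11)
R^4 = 1.43399e17 m^4
R_max = (1.43399e17)^(1/4) = 19459.7 m = 19.5 km

19.5 km


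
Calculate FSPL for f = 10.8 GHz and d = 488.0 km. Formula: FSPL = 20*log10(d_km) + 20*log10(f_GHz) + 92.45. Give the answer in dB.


20*log10(488.0) = 53.77
20*log10(10.8) = 20.67
FSPL = 166.9 dB

166.9 dB


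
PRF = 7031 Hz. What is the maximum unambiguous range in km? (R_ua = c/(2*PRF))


R_ua = 3e8 / (2 * 7031) = 21334.1 m = 21.3 km

21.3 km


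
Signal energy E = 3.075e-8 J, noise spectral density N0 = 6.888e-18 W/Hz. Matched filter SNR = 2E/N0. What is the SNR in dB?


SNR_lin = 2 * 3.075e-8 / 6.888e-18 = 8.929e9
SNR_dB = 10*log10(8.929e9) = 99.5 dB

99.5 dB


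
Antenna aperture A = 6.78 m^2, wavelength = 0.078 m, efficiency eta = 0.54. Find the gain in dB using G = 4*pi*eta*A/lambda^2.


G_linear = 4*pi*0.54*6.78/0.078^2 = 7562.13
G_dB = 10*log10(7562.13) = 38.8 dB

38.8 dB


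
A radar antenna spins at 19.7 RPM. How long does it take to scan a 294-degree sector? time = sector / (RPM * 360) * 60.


t = 294 / (19.7 * 360) * 60 = 2.49 s

2.49 s


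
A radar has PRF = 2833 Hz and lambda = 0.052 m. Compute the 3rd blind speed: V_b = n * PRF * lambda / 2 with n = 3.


V_blind = 3 * 2833 * 0.052 / 2 = 221.0 m/s

221.0 m/s


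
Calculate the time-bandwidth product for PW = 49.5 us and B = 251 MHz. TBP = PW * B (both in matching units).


TBP = 49.5 * 251 = 12424.5

12424.5


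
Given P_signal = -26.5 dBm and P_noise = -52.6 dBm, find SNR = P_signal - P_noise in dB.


SNR = -26.5 - (-52.6) = 26.1 dB

26.1 dB


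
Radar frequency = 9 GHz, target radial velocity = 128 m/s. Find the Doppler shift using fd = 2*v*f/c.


fd = 2 * 128 * 9000000000.0 / 3e8 = 7680.0 Hz

7680.0 Hz


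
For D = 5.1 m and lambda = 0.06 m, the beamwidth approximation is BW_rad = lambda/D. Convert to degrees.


BW_rad = 0.06 / 5.1 = 0.011765
BW_deg = 0.67 degrees

0.67 degrees


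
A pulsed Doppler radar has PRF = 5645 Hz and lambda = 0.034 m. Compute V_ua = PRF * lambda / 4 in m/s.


V_ua = 5645 * 0.034 / 4 = 48.0 m/s

48.0 m/s


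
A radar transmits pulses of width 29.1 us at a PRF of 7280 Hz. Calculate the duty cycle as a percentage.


DC = 29.1e-6 * 7280 * 100 = 21.18%

21.18%


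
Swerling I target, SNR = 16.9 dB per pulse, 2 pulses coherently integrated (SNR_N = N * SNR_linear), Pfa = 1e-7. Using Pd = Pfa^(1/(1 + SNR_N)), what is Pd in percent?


SNR_lin = 10^(16.9/10) = 48.97788
SNR_N = 2 * 48.97788 = 97.95576
1/(1 + SNR_N) = 1/98.95576 = 0.0101055
Pd = (1e-7)^0.0101055 = 0.84969
Pd = 85.0%

85.0%


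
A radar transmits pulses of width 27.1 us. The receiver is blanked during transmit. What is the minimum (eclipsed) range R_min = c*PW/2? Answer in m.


R_min = 3e8 * 27.1e-6 / 2 = 4065.0 m

4065.0 m


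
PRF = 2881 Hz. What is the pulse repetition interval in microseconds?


PRI = 1/2881 = 0.0003471017 s = 347.1 us

347.1 us


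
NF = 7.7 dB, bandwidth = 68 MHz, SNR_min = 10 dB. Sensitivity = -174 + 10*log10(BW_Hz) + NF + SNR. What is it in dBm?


10*log10(68000000.0) = 78.33
S = -174 + 78.33 + 7.7 + 10 = -78.0 dBm

-78.0 dBm


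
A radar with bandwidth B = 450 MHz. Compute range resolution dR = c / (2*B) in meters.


dR = 3e8 / (2 * 450000000.0) = 0.33 m

0.33 m


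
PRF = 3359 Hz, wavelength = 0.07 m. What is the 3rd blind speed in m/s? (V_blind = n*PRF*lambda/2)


V_blind = 3 * 3359 * 0.07 / 2 = 352.7 m/s

352.7 m/s


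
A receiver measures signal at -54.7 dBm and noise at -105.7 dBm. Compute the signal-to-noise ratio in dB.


SNR = -54.7 - (-105.7) = 51.0 dB

51.0 dB


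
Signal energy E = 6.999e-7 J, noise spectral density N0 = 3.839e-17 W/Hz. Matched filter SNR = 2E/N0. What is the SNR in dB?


SNR_lin = 2 * 6.999e-7 / 3.839e-17 = 3.646e10
SNR_dB = 10*log10(3.646e10) = 105.6 dB

105.6 dB


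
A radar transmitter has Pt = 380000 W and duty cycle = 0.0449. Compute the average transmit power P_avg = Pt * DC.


P_avg = 380000 * 0.0449 = 17062.0 W

17062.0 W


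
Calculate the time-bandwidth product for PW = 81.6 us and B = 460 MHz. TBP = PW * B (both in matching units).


TBP = 81.6 * 460 = 37536.0

37536.0


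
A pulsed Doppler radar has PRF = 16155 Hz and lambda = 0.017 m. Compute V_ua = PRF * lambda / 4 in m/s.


V_ua = 16155 * 0.017 / 4 = 68.7 m/s

68.7 m/s


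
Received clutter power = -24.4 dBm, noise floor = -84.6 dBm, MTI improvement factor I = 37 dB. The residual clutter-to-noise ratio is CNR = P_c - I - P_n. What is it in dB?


CNR = -24.4 - 37 - (-84.6) = 23.2 dB

23.2 dB


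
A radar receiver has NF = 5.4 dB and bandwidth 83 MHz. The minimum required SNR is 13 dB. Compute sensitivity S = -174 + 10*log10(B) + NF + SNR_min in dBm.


10*log10(83000000.0) = 79.19
S = -174 + 79.19 + 5.4 + 13 = -76.4 dBm

-76.4 dBm


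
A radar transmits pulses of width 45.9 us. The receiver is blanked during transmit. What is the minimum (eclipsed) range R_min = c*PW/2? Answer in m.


R_min = 3e8 * 45.9e-6 / 2 = 6885.0 m

6885.0 m


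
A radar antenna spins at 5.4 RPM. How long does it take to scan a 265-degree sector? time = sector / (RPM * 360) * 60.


t = 265 / (5.4 * 360) * 60 = 8.18 s

8.18 s


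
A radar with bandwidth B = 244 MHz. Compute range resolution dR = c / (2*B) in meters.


dR = 3e8 / (2 * 244000000.0) = 0.61 m

0.61 m


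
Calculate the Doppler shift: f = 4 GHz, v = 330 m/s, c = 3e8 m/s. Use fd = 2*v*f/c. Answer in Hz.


fd = 2 * 330 * 4000000000.0 / 3e8 = 8800.0 Hz

8800.0 Hz


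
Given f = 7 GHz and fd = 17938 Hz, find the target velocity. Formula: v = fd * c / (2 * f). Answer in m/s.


v = 17938 * 3e8 / (2 * 7000000000.0) = 384.4 m/s

384.4 m/s


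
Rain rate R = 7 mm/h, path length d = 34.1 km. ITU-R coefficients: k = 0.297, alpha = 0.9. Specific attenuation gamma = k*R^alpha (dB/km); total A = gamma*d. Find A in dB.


gamma = 0.297 * 7^0.9 = 1.711373 dB/km
A = 1.711373 * 34.1 = 58.36 dB

58.36 dB


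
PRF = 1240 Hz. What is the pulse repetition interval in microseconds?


PRI = 1/1240 = 0.0008064516 s = 806.5 us

806.5 us


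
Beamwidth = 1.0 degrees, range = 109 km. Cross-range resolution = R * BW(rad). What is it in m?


BW_rad = 0.017453293
CR = 109000 * 0.017453293 = 1902.4 m

1902.4 m


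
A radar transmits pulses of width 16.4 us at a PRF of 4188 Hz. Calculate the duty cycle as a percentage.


DC = 16.4e-6 * 4188 * 100 = 6.87%

6.87%


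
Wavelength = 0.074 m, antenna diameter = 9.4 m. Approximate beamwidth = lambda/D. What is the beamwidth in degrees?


BW_rad = 0.074 / 9.4 = 0.007872
BW_deg = 0.45 degrees

0.45 degrees


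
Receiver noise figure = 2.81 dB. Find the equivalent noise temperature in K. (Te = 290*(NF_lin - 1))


NF_lin = 10^(2.81/10) = 1.909853
Te = 290 * (1.909853 - 1) = 263.9 K

263.9 K


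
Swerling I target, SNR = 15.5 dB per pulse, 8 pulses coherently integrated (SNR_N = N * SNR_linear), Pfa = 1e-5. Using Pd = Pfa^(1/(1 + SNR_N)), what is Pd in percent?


SNR_lin = 10^(15.5/10) = 35.48134
SNR_N = 8 * 35.48134 = 283.85072
1/(1 + SNR_N) = 1/284.85072 = 0.0035106
Pd = (1e-5)^0.0035106 = 0.96039
Pd = 96.0%

96.0%


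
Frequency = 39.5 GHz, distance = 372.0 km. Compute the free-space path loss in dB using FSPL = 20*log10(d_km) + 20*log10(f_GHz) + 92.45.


20*log10(372.0) = 51.41
20*log10(39.5) = 31.93
FSPL = 175.8 dB

175.8 dB


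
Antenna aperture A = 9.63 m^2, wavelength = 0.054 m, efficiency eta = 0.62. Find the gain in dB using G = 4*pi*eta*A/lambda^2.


G_linear = 4*pi*0.62*9.63/0.054^2 = 25730.03
G_dB = 10*log10(25730.03) = 44.1 dB

44.1 dB


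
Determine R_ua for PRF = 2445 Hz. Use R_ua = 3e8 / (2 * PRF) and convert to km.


R_ua = 3e8 / (2 * 2445) = 61349.7 m = 61.3 km

61.3 km


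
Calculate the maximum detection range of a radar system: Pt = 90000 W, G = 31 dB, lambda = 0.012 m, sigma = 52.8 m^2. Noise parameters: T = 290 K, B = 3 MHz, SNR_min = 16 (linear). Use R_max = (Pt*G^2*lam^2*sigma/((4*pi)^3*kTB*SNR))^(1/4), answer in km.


G_lin = 10^(31/10) = 1258.925412
R^4 = 90000 * 1258.925412^2 * 0.012^2 * 52.8 / ((4*pi)^3 * 1.38e-23 * 290 * 3000000.0 * 16)
R^4 = 2.84506e18 m^4
R_max = (2.84506e18)^(1/4) = 41069.8 m = 41.1 km

41.1 km


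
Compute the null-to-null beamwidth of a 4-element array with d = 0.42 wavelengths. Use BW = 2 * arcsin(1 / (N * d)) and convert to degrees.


1/(N*d) = 1/(4*0.42) = 0.595238
BW = 2*arcsin(0.595238) = 73.1 degrees

73.1 degrees


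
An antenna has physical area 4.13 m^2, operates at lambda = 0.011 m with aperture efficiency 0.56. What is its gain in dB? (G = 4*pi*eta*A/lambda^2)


G_linear = 4*pi*0.56*4.13/0.011^2 = 240194.23
G_dB = 10*log10(240194.23) = 53.8 dB

53.8 dB


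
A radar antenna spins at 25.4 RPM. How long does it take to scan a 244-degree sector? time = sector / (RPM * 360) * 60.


t = 244 / (25.4 * 360) * 60 = 1.6 s

1.6 s


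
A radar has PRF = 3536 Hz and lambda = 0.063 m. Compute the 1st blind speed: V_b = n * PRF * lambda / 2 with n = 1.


V_blind = 1 * 3536 * 0.063 / 2 = 111.4 m/s

111.4 m/s


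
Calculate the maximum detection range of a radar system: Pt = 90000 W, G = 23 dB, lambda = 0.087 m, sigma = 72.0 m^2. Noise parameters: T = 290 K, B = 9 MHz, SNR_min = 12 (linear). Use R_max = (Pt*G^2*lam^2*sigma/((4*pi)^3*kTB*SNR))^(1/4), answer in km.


G_lin = 10^(23/10) = 199.526231
R^4 = 90000 * 199.526231^2 * 0.087^2 * 72.0 / ((4*pi)^3 * 1.38e-23 * 290 * 9000000.0 * 12)
R^4 = 2.27658e18 m^4
R_max = (2.27658e18)^(1/4) = 38843.7 m = 38.8 km

38.8 km


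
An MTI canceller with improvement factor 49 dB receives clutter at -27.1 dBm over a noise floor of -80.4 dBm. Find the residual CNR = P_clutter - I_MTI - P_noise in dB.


CNR = -27.1 - 49 - (-80.4) = 4.3 dB

4.3 dB


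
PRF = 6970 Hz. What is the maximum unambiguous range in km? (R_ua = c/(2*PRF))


R_ua = 3e8 / (2 * 6970) = 21520.8 m = 21.5 km

21.5 km


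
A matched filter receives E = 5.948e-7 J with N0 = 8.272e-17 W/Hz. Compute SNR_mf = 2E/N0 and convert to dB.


SNR_lin = 2 * 5.948e-7 / 8.272e-17 = 1.438e10
SNR_dB = 10*log10(1.438e10) = 101.6 dB

101.6 dB


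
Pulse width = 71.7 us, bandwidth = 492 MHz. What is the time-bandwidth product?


TBP = 71.7 * 492 = 35276.4

35276.4


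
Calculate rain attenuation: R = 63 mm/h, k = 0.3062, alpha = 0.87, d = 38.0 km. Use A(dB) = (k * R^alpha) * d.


gamma = 0.3062 * 63^0.87 = 11.257228 dB/km
A = 11.257228 * 38.0 = 427.77 dB

427.77 dB


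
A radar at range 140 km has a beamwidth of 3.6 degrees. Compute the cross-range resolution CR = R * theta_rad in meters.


BW_rad = 0.062831853
CR = 140000 * 0.062831853 = 8796.5 m

8796.5 m


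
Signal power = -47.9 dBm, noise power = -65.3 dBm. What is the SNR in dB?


SNR = -47.9 - (-65.3) = 17.4 dB

17.4 dB


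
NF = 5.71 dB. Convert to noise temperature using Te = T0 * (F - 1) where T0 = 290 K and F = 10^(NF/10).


NF_lin = 10^(5.71/10) = 3.723917
Te = 290 * (3.723917 - 1) = 789.9 K

789.9 K


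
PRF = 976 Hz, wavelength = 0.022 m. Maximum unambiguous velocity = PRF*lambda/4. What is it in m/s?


V_ua = 976 * 0.022 / 4 = 5.4 m/s

5.4 m/s


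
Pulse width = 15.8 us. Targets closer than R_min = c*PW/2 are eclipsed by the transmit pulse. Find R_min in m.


R_min = 3e8 * 15.8e-6 / 2 = 2370.0 m

2370.0 m


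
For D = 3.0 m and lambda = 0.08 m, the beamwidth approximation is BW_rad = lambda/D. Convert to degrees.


BW_rad = 0.08 / 3.0 = 0.026667
BW_deg = 1.53 degrees

1.53 degrees


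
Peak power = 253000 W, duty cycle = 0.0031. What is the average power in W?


P_avg = 253000 * 0.0031 = 784.3 W

784.3 W


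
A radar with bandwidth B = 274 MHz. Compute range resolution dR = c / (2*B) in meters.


dR = 3e8 / (2 * 274000000.0) = 0.55 m

0.55 m


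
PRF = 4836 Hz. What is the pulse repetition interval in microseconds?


PRI = 1/4836 = 0.0002067825 s = 206.8 us

206.8 us


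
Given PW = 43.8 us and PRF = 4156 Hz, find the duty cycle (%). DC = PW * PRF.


DC = 43.8e-6 * 4156 * 100 = 18.2%

18.2%


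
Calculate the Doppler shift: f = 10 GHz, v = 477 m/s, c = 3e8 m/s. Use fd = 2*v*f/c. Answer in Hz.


fd = 2 * 477 * 10000000000.0 / 3e8 = 31800.0 Hz

31800.0 Hz


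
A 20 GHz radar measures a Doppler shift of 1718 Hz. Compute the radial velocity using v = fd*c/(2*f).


v = 1718 * 3e8 / (2 * 20000000000.0) = 12.9 m/s

12.9 m/s


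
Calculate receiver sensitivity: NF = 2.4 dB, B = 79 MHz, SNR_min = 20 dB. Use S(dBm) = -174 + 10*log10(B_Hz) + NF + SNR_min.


10*log10(79000000.0) = 78.98
S = -174 + 78.98 + 2.4 + 20 = -72.6 dBm

-72.6 dBm


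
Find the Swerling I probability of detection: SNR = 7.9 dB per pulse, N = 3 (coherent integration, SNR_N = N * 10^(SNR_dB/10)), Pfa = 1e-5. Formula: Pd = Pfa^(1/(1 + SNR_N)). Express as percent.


SNR_lin = 10^(7.9/10) = 6.16595
SNR_N = 3 * 6.16595 = 18.49785
1/(1 + SNR_N) = 1/19.49785 = 0.0512877
Pd = (1e-5)^0.0512877 = 0.55407
Pd = 55.4%

55.4%


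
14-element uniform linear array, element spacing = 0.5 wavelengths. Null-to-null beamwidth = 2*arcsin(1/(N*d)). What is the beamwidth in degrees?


1/(N*d) = 1/(14*0.5) = 0.142857
BW = 2*arcsin(0.142857) = 16.4 degrees

16.4 degrees


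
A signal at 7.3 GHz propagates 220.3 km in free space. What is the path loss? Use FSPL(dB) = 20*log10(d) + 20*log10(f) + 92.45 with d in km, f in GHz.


20*log10(220.3) = 46.86
20*log10(7.3) = 17.27
FSPL = 156.6 dB

156.6 dB


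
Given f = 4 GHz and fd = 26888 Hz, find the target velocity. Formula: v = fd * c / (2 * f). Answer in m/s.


v = 26888 * 3e8 / (2 * 4000000000.0) = 1008.3 m/s

1008.3 m/s


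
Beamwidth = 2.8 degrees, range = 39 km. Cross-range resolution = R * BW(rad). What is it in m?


BW_rad = 0.048869219
CR = 39000 * 0.048869219 = 1905.9 m

1905.9 m


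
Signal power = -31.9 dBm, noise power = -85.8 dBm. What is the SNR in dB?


SNR = -31.9 - (-85.8) = 53.9 dB

53.9 dB


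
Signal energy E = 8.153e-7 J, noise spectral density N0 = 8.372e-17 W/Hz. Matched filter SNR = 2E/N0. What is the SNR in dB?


SNR_lin = 2 * 8.153e-7 / 8.372e-17 = 1.948e10
SNR_dB = 10*log10(1.948e10) = 102.9 dB

102.9 dB


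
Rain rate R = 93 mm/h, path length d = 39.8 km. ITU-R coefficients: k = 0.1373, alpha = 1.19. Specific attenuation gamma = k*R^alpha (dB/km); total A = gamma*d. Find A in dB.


gamma = 0.1373 * 93^1.19 = 30.21101 dB/km
A = 30.21101 * 39.8 = 1202.4 dB

1202.4 dB


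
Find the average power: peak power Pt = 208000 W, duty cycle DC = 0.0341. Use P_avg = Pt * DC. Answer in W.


P_avg = 208000 * 0.0341 = 7092.8 W

7092.8 W


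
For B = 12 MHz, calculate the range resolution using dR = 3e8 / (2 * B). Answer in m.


dR = 3e8 / (2 * 12000000.0) = 12.5 m

12.5 m


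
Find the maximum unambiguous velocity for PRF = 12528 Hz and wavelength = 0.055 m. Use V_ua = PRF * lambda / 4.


V_ua = 12528 * 0.055 / 4 = 172.3 m/s

172.3 m/s


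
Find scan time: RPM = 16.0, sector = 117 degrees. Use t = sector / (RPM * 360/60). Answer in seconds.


t = 117 / (16.0 * 360) * 60 = 1.22 s

1.22 s


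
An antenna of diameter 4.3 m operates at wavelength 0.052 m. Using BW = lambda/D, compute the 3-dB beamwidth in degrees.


BW_rad = 0.052 / 4.3 = 0.012093
BW_deg = 0.69 degrees

0.69 degrees


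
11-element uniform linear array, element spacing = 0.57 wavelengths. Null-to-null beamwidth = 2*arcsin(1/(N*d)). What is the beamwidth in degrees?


1/(N*d) = 1/(11*0.57) = 0.15949
BW = 2*arcsin(0.15949) = 18.4 degrees

18.4 degrees


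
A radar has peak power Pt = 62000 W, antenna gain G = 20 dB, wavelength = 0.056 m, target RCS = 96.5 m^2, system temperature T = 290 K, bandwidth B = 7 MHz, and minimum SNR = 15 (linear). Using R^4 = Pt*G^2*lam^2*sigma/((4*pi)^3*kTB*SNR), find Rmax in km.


G_lin = 10^(20/10) = 100.0
R^4 = 62000 * 100.0^2 * 0.056^2 * 96.5 / ((4*pi)^3 * 1.38e-23 * 290 * 7000000.0 * 15)
R^4 = 2.25009e17 m^4
R_max = (2.25009e17)^(1/4) = 21779.6 m = 21.8 km

21.8 km


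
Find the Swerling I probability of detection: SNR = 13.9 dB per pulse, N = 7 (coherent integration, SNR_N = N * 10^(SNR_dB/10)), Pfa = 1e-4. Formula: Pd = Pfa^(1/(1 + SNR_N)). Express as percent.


SNR_lin = 10^(13.9/10) = 24.54709
SNR_N = 7 * 24.54709 = 171.82963
1/(1 + SNR_N) = 1/172.82963 = 0.005786
Pd = (1e-4)^0.005786 = 0.9481
Pd = 94.8%

94.8%


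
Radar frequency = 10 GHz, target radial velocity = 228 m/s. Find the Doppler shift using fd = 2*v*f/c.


fd = 2 * 228 * 10000000000.0 / 3e8 = 15200.0 Hz

15200.0 Hz


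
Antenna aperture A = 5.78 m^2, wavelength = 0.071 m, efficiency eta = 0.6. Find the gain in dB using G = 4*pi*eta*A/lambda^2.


G_linear = 4*pi*0.6*5.78/0.071^2 = 8645.14
G_dB = 10*log10(8645.14) = 39.4 dB

39.4 dB


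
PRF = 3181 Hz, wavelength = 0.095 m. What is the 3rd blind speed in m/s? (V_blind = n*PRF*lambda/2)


V_blind = 3 * 3181 * 0.095 / 2 = 453.3 m/s

453.3 m/s


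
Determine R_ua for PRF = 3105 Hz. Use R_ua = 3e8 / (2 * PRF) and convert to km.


R_ua = 3e8 / (2 * 3105) = 48309.2 m = 48.3 km

48.3 km


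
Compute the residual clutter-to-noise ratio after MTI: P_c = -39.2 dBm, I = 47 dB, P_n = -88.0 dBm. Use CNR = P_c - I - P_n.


CNR = -39.2 - 47 - (-88.0) = 1.8 dB

1.8 dB


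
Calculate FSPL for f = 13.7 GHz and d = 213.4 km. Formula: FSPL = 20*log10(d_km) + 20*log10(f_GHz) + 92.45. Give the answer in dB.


20*log10(213.4) = 46.58
20*log10(13.7) = 22.73
FSPL = 161.8 dB

161.8 dB


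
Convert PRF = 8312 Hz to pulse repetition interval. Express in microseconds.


PRI = 1/8312 = 0.000120308 s = 120.3 us

120.3 us


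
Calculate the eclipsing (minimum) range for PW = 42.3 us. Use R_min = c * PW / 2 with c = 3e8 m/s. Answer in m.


R_min = 3e8 * 42.3e-6 / 2 = 6345.0 m

6345.0 m


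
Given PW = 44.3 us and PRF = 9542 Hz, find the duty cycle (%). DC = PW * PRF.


DC = 44.3e-6 * 9542 * 100 = 42.27%

42.27%


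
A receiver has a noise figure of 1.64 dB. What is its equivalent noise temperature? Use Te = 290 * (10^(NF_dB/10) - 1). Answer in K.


NF_lin = 10^(1.64/10) = 1.458814
Te = 290 * (1.458814 - 1) = 133.1 K

133.1 K


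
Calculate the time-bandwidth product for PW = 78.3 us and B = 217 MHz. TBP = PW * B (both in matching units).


TBP = 78.3 * 217 = 16991.1

16991.1


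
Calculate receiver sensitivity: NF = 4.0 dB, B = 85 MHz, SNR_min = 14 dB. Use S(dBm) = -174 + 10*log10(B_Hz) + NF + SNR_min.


10*log10(85000000.0) = 79.29
S = -174 + 79.29 + 4.0 + 14 = -76.7 dBm

-76.7 dBm


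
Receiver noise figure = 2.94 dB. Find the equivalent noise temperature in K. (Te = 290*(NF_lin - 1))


NF_lin = 10^(2.94/10) = 1.967886
Te = 290 * (1.967886 - 1) = 280.7 K

280.7 K


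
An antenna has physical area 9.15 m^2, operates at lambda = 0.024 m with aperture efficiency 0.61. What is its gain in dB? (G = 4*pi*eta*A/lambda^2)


G_linear = 4*pi*0.61*9.15/0.024^2 = 121769.44
G_dB = 10*log10(121769.44) = 50.9 dB

50.9 dB


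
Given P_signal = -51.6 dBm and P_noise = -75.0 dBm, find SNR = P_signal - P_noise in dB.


SNR = -51.6 - (-75.0) = 23.4 dB

23.4 dB


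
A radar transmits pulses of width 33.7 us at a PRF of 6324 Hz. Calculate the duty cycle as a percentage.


DC = 33.7e-6 * 6324 * 100 = 21.31%

21.31%


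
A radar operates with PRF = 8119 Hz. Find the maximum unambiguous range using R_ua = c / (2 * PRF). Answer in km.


R_ua = 3e8 / (2 * 8119) = 18475.2 m = 18.5 km

18.5 km


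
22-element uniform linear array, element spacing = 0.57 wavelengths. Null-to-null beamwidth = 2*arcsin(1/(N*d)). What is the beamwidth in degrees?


1/(N*d) = 1/(22*0.57) = 0.079745
BW = 2*arcsin(0.079745) = 9.1 degrees

9.1 degrees


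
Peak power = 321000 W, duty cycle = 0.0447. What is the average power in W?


P_avg = 321000 * 0.0447 = 14348.7 W

14348.7 W


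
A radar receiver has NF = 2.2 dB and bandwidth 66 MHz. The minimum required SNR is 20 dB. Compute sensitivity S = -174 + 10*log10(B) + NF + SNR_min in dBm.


10*log10(66000000.0) = 78.2
S = -174 + 78.2 + 2.2 + 20 = -73.6 dBm

-73.6 dBm


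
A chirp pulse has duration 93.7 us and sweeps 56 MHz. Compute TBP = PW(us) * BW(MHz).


TBP = 93.7 * 56 = 5247.2

5247.2


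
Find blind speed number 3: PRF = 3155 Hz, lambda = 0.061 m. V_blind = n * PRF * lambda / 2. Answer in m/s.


V_blind = 3 * 3155 * 0.061 / 2 = 288.7 m/s

288.7 m/s


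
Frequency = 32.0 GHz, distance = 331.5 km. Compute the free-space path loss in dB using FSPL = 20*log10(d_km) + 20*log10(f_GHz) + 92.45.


20*log10(331.5) = 50.41
20*log10(32.0) = 30.1
FSPL = 173.0 dB

173.0 dB


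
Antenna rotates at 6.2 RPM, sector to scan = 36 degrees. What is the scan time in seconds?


t = 36 / (6.2 * 360) * 60 = 0.97 s

0.97 s


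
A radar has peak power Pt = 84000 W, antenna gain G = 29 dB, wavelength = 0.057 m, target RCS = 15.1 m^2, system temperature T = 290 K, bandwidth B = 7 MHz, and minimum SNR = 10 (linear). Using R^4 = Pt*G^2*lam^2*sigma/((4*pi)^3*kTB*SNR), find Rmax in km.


G_lin = 10^(29/10) = 794.328235
R^4 = 84000 * 794.328235^2 * 0.057^2 * 15.1 / ((4*pi)^3 * 1.38e-23 * 290 * 7000000.0 * 10)
R^4 = 4.67736e18 m^4
R_max = (4.67736e18)^(1/4) = 46505.1 m = 46.5 km

46.5 km
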